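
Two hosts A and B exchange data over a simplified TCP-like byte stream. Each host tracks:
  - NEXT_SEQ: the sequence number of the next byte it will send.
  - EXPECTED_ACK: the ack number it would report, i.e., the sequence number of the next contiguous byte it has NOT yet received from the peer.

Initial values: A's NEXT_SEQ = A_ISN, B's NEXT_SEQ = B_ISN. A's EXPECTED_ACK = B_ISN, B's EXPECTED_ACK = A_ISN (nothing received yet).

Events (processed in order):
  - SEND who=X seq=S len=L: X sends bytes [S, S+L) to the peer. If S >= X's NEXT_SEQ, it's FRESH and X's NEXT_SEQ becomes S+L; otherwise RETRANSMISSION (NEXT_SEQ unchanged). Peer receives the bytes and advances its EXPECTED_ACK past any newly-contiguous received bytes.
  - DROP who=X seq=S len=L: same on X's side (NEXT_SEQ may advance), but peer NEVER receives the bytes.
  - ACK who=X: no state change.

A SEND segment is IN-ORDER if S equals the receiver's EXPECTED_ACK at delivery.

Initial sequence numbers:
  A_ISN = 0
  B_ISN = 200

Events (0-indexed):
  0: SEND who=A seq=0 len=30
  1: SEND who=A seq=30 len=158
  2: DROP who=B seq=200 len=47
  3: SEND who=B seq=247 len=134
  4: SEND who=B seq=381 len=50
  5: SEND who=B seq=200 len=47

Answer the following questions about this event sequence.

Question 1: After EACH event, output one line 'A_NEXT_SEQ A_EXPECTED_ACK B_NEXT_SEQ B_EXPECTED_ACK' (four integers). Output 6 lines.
30 200 200 30
188 200 200 188
188 200 247 188
188 200 381 188
188 200 431 188
188 431 431 188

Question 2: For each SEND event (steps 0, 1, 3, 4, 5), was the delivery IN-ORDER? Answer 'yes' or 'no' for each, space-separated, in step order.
Answer: yes yes no no yes

Derivation:
Step 0: SEND seq=0 -> in-order
Step 1: SEND seq=30 -> in-order
Step 3: SEND seq=247 -> out-of-order
Step 4: SEND seq=381 -> out-of-order
Step 5: SEND seq=200 -> in-order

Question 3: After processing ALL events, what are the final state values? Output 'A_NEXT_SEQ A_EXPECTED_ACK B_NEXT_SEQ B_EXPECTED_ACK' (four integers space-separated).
After event 0: A_seq=30 A_ack=200 B_seq=200 B_ack=30
After event 1: A_seq=188 A_ack=200 B_seq=200 B_ack=188
After event 2: A_seq=188 A_ack=200 B_seq=247 B_ack=188
After event 3: A_seq=188 A_ack=200 B_seq=381 B_ack=188
After event 4: A_seq=188 A_ack=200 B_seq=431 B_ack=188
After event 5: A_seq=188 A_ack=431 B_seq=431 B_ack=188

Answer: 188 431 431 188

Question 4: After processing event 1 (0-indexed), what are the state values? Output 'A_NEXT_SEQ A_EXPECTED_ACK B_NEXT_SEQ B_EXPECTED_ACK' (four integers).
After event 0: A_seq=30 A_ack=200 B_seq=200 B_ack=30
After event 1: A_seq=188 A_ack=200 B_seq=200 B_ack=188

188 200 200 188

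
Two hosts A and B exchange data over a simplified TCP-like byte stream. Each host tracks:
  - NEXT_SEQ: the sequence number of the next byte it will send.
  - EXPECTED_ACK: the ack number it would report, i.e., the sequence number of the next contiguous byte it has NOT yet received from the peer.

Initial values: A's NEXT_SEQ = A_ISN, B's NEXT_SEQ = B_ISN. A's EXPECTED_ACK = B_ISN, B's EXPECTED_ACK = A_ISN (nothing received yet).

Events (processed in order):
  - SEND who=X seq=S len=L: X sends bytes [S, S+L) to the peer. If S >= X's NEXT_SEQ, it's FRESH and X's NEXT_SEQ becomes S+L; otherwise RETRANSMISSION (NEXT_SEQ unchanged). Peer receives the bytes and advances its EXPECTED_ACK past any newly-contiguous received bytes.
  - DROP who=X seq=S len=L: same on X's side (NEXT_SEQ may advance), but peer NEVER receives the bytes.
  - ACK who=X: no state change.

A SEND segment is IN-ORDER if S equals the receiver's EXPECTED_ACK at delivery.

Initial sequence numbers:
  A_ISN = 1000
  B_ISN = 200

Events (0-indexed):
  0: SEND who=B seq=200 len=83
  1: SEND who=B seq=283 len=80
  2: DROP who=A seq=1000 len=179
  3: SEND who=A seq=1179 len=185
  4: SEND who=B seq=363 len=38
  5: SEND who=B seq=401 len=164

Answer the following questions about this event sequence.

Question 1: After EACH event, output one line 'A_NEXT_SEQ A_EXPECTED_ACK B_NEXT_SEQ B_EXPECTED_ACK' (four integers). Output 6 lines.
1000 283 283 1000
1000 363 363 1000
1179 363 363 1000
1364 363 363 1000
1364 401 401 1000
1364 565 565 1000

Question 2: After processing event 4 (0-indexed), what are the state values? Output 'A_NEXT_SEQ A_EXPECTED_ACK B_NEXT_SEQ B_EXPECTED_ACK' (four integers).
After event 0: A_seq=1000 A_ack=283 B_seq=283 B_ack=1000
After event 1: A_seq=1000 A_ack=363 B_seq=363 B_ack=1000
After event 2: A_seq=1179 A_ack=363 B_seq=363 B_ack=1000
After event 3: A_seq=1364 A_ack=363 B_seq=363 B_ack=1000
After event 4: A_seq=1364 A_ack=401 B_seq=401 B_ack=1000

1364 401 401 1000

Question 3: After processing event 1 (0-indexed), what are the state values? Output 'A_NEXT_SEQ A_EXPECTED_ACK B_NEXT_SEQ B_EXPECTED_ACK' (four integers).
After event 0: A_seq=1000 A_ack=283 B_seq=283 B_ack=1000
After event 1: A_seq=1000 A_ack=363 B_seq=363 B_ack=1000

1000 363 363 1000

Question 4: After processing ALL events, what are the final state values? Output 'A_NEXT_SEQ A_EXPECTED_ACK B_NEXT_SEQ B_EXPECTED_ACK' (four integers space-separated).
Answer: 1364 565 565 1000

Derivation:
After event 0: A_seq=1000 A_ack=283 B_seq=283 B_ack=1000
After event 1: A_seq=1000 A_ack=363 B_seq=363 B_ack=1000
After event 2: A_seq=1179 A_ack=363 B_seq=363 B_ack=1000
After event 3: A_seq=1364 A_ack=363 B_seq=363 B_ack=1000
After event 4: A_seq=1364 A_ack=401 B_seq=401 B_ack=1000
After event 5: A_seq=1364 A_ack=565 B_seq=565 B_ack=1000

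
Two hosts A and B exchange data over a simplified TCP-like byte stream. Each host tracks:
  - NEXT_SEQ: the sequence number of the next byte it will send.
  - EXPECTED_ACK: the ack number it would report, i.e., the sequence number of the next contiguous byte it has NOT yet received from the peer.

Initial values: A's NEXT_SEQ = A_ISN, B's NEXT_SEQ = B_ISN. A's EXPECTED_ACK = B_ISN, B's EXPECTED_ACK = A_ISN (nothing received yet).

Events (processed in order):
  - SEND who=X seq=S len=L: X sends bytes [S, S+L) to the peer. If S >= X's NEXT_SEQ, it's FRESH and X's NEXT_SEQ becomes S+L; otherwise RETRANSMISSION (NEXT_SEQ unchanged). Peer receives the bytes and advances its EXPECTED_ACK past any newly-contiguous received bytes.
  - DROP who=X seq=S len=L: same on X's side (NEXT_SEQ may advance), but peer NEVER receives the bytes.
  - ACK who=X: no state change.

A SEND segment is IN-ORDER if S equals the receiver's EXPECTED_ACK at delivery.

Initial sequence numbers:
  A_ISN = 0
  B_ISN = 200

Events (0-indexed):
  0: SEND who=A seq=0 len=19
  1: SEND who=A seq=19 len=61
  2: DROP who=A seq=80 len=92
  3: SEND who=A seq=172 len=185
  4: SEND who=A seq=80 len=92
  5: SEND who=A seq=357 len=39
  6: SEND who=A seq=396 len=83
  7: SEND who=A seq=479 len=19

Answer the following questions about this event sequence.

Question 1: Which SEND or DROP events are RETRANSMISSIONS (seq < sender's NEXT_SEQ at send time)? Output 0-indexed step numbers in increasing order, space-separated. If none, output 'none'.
Answer: 4

Derivation:
Step 0: SEND seq=0 -> fresh
Step 1: SEND seq=19 -> fresh
Step 2: DROP seq=80 -> fresh
Step 3: SEND seq=172 -> fresh
Step 4: SEND seq=80 -> retransmit
Step 5: SEND seq=357 -> fresh
Step 6: SEND seq=396 -> fresh
Step 7: SEND seq=479 -> fresh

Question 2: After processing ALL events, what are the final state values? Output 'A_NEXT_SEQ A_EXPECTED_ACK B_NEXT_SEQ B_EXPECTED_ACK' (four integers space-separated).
After event 0: A_seq=19 A_ack=200 B_seq=200 B_ack=19
After event 1: A_seq=80 A_ack=200 B_seq=200 B_ack=80
After event 2: A_seq=172 A_ack=200 B_seq=200 B_ack=80
After event 3: A_seq=357 A_ack=200 B_seq=200 B_ack=80
After event 4: A_seq=357 A_ack=200 B_seq=200 B_ack=357
After event 5: A_seq=396 A_ack=200 B_seq=200 B_ack=396
After event 6: A_seq=479 A_ack=200 B_seq=200 B_ack=479
After event 7: A_seq=498 A_ack=200 B_seq=200 B_ack=498

Answer: 498 200 200 498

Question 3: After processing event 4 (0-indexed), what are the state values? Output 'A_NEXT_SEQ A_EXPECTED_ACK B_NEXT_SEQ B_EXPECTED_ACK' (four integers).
After event 0: A_seq=19 A_ack=200 B_seq=200 B_ack=19
After event 1: A_seq=80 A_ack=200 B_seq=200 B_ack=80
After event 2: A_seq=172 A_ack=200 B_seq=200 B_ack=80
After event 3: A_seq=357 A_ack=200 B_seq=200 B_ack=80
After event 4: A_seq=357 A_ack=200 B_seq=200 B_ack=357

357 200 200 357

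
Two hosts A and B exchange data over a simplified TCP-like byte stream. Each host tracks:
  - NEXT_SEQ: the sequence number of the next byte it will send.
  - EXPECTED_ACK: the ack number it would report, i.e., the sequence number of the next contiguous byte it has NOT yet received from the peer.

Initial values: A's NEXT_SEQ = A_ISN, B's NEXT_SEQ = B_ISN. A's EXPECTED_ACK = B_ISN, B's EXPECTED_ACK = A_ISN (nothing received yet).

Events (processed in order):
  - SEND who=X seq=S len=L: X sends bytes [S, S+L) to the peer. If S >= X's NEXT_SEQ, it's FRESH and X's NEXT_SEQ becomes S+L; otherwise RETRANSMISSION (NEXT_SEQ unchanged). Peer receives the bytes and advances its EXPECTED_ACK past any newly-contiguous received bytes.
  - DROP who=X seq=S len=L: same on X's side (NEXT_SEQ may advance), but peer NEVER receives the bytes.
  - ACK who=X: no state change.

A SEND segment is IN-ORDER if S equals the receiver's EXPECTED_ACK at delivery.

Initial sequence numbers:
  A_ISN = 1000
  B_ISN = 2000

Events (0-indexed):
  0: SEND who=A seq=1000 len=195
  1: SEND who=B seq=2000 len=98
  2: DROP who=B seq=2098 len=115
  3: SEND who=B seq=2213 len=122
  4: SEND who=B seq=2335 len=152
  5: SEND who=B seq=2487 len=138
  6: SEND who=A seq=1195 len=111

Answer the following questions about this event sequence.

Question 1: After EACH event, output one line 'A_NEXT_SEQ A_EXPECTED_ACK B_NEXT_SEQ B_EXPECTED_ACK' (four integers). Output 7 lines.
1195 2000 2000 1195
1195 2098 2098 1195
1195 2098 2213 1195
1195 2098 2335 1195
1195 2098 2487 1195
1195 2098 2625 1195
1306 2098 2625 1306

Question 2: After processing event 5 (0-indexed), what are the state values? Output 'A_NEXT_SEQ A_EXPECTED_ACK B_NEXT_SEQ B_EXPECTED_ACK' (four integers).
After event 0: A_seq=1195 A_ack=2000 B_seq=2000 B_ack=1195
After event 1: A_seq=1195 A_ack=2098 B_seq=2098 B_ack=1195
After event 2: A_seq=1195 A_ack=2098 B_seq=2213 B_ack=1195
After event 3: A_seq=1195 A_ack=2098 B_seq=2335 B_ack=1195
After event 4: A_seq=1195 A_ack=2098 B_seq=2487 B_ack=1195
After event 5: A_seq=1195 A_ack=2098 B_seq=2625 B_ack=1195

1195 2098 2625 1195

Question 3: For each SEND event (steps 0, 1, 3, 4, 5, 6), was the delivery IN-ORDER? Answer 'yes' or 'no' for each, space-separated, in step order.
Answer: yes yes no no no yes

Derivation:
Step 0: SEND seq=1000 -> in-order
Step 1: SEND seq=2000 -> in-order
Step 3: SEND seq=2213 -> out-of-order
Step 4: SEND seq=2335 -> out-of-order
Step 5: SEND seq=2487 -> out-of-order
Step 6: SEND seq=1195 -> in-order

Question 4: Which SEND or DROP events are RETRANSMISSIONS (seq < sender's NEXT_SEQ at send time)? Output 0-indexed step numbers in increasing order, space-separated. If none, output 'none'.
Step 0: SEND seq=1000 -> fresh
Step 1: SEND seq=2000 -> fresh
Step 2: DROP seq=2098 -> fresh
Step 3: SEND seq=2213 -> fresh
Step 4: SEND seq=2335 -> fresh
Step 5: SEND seq=2487 -> fresh
Step 6: SEND seq=1195 -> fresh

Answer: none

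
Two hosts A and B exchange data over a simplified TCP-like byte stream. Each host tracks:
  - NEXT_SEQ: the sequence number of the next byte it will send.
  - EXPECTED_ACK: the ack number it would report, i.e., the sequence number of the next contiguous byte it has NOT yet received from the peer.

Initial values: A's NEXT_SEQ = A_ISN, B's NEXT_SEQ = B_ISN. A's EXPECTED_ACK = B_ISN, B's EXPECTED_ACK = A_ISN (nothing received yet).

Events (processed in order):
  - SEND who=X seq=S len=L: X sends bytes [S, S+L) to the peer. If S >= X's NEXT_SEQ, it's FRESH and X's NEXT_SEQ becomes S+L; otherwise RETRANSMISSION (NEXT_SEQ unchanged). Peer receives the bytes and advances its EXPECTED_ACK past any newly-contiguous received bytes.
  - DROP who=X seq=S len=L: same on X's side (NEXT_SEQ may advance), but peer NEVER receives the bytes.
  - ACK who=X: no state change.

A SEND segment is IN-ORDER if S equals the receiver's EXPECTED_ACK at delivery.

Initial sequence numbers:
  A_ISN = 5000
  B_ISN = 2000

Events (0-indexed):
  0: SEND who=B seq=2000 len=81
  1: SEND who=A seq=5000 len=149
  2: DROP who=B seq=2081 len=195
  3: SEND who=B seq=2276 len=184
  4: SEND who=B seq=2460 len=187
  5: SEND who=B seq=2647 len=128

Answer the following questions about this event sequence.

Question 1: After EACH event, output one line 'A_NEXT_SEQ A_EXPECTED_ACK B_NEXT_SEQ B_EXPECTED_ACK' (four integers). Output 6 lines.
5000 2081 2081 5000
5149 2081 2081 5149
5149 2081 2276 5149
5149 2081 2460 5149
5149 2081 2647 5149
5149 2081 2775 5149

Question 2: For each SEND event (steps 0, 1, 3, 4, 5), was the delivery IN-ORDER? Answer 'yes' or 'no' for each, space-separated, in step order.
Step 0: SEND seq=2000 -> in-order
Step 1: SEND seq=5000 -> in-order
Step 3: SEND seq=2276 -> out-of-order
Step 4: SEND seq=2460 -> out-of-order
Step 5: SEND seq=2647 -> out-of-order

Answer: yes yes no no no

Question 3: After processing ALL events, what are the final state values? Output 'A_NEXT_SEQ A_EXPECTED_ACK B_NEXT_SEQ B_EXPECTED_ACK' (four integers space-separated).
After event 0: A_seq=5000 A_ack=2081 B_seq=2081 B_ack=5000
After event 1: A_seq=5149 A_ack=2081 B_seq=2081 B_ack=5149
After event 2: A_seq=5149 A_ack=2081 B_seq=2276 B_ack=5149
After event 3: A_seq=5149 A_ack=2081 B_seq=2460 B_ack=5149
After event 4: A_seq=5149 A_ack=2081 B_seq=2647 B_ack=5149
After event 5: A_seq=5149 A_ack=2081 B_seq=2775 B_ack=5149

Answer: 5149 2081 2775 5149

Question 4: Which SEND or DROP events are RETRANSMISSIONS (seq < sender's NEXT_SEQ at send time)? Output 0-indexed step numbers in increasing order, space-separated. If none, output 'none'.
Answer: none

Derivation:
Step 0: SEND seq=2000 -> fresh
Step 1: SEND seq=5000 -> fresh
Step 2: DROP seq=2081 -> fresh
Step 3: SEND seq=2276 -> fresh
Step 4: SEND seq=2460 -> fresh
Step 5: SEND seq=2647 -> fresh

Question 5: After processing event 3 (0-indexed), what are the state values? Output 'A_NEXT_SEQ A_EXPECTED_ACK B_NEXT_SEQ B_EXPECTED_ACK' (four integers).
After event 0: A_seq=5000 A_ack=2081 B_seq=2081 B_ack=5000
After event 1: A_seq=5149 A_ack=2081 B_seq=2081 B_ack=5149
After event 2: A_seq=5149 A_ack=2081 B_seq=2276 B_ack=5149
After event 3: A_seq=5149 A_ack=2081 B_seq=2460 B_ack=5149

5149 2081 2460 5149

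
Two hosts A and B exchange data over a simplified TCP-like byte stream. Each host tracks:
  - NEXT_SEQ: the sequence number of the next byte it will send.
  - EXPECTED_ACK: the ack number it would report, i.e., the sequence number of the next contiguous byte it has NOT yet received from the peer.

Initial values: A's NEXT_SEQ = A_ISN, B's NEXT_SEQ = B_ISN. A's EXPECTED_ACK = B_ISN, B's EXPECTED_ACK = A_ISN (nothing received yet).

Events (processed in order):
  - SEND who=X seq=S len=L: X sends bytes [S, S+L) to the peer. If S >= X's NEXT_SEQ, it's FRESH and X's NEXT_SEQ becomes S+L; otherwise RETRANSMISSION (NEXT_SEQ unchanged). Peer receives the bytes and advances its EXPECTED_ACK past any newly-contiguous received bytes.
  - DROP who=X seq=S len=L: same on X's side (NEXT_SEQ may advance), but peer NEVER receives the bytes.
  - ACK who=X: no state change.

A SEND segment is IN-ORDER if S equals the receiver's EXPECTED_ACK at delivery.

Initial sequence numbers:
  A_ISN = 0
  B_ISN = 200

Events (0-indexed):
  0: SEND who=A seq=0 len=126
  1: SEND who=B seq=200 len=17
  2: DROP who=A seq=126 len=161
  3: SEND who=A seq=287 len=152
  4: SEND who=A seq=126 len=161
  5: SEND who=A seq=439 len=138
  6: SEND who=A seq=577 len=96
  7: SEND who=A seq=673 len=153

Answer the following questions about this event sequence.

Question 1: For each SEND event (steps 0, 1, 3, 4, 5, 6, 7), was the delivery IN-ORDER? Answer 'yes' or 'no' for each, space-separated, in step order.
Step 0: SEND seq=0 -> in-order
Step 1: SEND seq=200 -> in-order
Step 3: SEND seq=287 -> out-of-order
Step 4: SEND seq=126 -> in-order
Step 5: SEND seq=439 -> in-order
Step 6: SEND seq=577 -> in-order
Step 7: SEND seq=673 -> in-order

Answer: yes yes no yes yes yes yes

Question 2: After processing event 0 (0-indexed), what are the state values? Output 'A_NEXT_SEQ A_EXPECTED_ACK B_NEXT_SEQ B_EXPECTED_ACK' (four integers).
After event 0: A_seq=126 A_ack=200 B_seq=200 B_ack=126

126 200 200 126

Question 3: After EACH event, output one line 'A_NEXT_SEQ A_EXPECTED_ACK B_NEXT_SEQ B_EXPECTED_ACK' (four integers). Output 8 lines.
126 200 200 126
126 217 217 126
287 217 217 126
439 217 217 126
439 217 217 439
577 217 217 577
673 217 217 673
826 217 217 826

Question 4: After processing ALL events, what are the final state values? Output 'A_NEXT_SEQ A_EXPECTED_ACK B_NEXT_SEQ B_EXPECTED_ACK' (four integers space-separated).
After event 0: A_seq=126 A_ack=200 B_seq=200 B_ack=126
After event 1: A_seq=126 A_ack=217 B_seq=217 B_ack=126
After event 2: A_seq=287 A_ack=217 B_seq=217 B_ack=126
After event 3: A_seq=439 A_ack=217 B_seq=217 B_ack=126
After event 4: A_seq=439 A_ack=217 B_seq=217 B_ack=439
After event 5: A_seq=577 A_ack=217 B_seq=217 B_ack=577
After event 6: A_seq=673 A_ack=217 B_seq=217 B_ack=673
After event 7: A_seq=826 A_ack=217 B_seq=217 B_ack=826

Answer: 826 217 217 826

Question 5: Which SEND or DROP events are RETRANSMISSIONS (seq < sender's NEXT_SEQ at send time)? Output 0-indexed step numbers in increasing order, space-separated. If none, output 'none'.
Answer: 4

Derivation:
Step 0: SEND seq=0 -> fresh
Step 1: SEND seq=200 -> fresh
Step 2: DROP seq=126 -> fresh
Step 3: SEND seq=287 -> fresh
Step 4: SEND seq=126 -> retransmit
Step 5: SEND seq=439 -> fresh
Step 6: SEND seq=577 -> fresh
Step 7: SEND seq=673 -> fresh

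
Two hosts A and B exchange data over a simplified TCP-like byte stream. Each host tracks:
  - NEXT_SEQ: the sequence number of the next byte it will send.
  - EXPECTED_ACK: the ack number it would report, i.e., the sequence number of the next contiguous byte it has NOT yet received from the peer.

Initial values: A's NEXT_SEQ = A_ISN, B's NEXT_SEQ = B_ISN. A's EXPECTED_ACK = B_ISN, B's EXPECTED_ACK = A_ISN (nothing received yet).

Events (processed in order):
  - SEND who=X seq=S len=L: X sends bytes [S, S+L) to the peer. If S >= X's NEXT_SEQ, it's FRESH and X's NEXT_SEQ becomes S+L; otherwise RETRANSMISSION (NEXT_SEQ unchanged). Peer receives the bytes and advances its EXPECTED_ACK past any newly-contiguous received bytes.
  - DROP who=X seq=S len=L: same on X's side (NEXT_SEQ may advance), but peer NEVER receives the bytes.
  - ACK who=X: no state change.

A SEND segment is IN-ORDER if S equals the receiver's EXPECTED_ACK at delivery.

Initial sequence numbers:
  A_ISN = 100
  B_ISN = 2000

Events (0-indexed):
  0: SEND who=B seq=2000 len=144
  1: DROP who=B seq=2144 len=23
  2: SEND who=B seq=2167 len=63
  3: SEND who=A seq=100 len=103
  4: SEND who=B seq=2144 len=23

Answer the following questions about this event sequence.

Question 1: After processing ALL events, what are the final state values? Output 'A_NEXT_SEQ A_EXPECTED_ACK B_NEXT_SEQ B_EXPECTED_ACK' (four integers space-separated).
Answer: 203 2230 2230 203

Derivation:
After event 0: A_seq=100 A_ack=2144 B_seq=2144 B_ack=100
After event 1: A_seq=100 A_ack=2144 B_seq=2167 B_ack=100
After event 2: A_seq=100 A_ack=2144 B_seq=2230 B_ack=100
After event 3: A_seq=203 A_ack=2144 B_seq=2230 B_ack=203
After event 4: A_seq=203 A_ack=2230 B_seq=2230 B_ack=203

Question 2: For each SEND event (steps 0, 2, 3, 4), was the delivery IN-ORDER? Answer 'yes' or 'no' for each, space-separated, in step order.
Step 0: SEND seq=2000 -> in-order
Step 2: SEND seq=2167 -> out-of-order
Step 3: SEND seq=100 -> in-order
Step 4: SEND seq=2144 -> in-order

Answer: yes no yes yes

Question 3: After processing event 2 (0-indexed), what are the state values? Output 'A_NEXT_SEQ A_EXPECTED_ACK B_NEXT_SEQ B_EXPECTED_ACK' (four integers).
After event 0: A_seq=100 A_ack=2144 B_seq=2144 B_ack=100
After event 1: A_seq=100 A_ack=2144 B_seq=2167 B_ack=100
After event 2: A_seq=100 A_ack=2144 B_seq=2230 B_ack=100

100 2144 2230 100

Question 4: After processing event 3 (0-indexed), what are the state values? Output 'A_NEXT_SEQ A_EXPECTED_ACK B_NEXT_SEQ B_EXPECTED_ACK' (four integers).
After event 0: A_seq=100 A_ack=2144 B_seq=2144 B_ack=100
After event 1: A_seq=100 A_ack=2144 B_seq=2167 B_ack=100
After event 2: A_seq=100 A_ack=2144 B_seq=2230 B_ack=100
After event 3: A_seq=203 A_ack=2144 B_seq=2230 B_ack=203

203 2144 2230 203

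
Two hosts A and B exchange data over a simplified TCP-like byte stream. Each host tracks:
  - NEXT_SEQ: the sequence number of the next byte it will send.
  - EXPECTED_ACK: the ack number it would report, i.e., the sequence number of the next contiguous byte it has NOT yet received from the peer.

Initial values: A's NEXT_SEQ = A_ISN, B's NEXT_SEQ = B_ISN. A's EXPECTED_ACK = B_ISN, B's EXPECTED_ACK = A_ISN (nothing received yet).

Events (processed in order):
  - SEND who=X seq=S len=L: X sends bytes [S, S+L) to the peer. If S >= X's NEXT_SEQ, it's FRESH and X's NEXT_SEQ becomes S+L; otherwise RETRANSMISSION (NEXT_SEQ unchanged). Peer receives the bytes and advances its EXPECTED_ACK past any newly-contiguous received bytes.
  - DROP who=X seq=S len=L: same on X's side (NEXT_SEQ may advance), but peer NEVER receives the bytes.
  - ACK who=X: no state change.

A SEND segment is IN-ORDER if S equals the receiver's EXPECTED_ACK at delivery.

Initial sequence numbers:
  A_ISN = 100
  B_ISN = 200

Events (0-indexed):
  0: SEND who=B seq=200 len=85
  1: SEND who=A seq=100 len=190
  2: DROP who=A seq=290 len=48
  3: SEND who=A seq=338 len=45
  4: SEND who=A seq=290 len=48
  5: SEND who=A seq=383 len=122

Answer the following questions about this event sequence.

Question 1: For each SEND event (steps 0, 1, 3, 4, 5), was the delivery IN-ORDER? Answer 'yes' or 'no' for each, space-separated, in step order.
Step 0: SEND seq=200 -> in-order
Step 1: SEND seq=100 -> in-order
Step 3: SEND seq=338 -> out-of-order
Step 4: SEND seq=290 -> in-order
Step 5: SEND seq=383 -> in-order

Answer: yes yes no yes yes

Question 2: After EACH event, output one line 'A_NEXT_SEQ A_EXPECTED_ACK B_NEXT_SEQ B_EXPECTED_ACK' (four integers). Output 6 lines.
100 285 285 100
290 285 285 290
338 285 285 290
383 285 285 290
383 285 285 383
505 285 285 505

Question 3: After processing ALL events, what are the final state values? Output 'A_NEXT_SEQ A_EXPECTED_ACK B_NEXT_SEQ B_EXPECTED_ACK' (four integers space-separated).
After event 0: A_seq=100 A_ack=285 B_seq=285 B_ack=100
After event 1: A_seq=290 A_ack=285 B_seq=285 B_ack=290
After event 2: A_seq=338 A_ack=285 B_seq=285 B_ack=290
After event 3: A_seq=383 A_ack=285 B_seq=285 B_ack=290
After event 4: A_seq=383 A_ack=285 B_seq=285 B_ack=383
After event 5: A_seq=505 A_ack=285 B_seq=285 B_ack=505

Answer: 505 285 285 505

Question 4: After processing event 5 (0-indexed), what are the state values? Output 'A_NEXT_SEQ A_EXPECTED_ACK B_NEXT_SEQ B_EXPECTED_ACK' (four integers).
After event 0: A_seq=100 A_ack=285 B_seq=285 B_ack=100
After event 1: A_seq=290 A_ack=285 B_seq=285 B_ack=290
After event 2: A_seq=338 A_ack=285 B_seq=285 B_ack=290
After event 3: A_seq=383 A_ack=285 B_seq=285 B_ack=290
After event 4: A_seq=383 A_ack=285 B_seq=285 B_ack=383
After event 5: A_seq=505 A_ack=285 B_seq=285 B_ack=505

505 285 285 505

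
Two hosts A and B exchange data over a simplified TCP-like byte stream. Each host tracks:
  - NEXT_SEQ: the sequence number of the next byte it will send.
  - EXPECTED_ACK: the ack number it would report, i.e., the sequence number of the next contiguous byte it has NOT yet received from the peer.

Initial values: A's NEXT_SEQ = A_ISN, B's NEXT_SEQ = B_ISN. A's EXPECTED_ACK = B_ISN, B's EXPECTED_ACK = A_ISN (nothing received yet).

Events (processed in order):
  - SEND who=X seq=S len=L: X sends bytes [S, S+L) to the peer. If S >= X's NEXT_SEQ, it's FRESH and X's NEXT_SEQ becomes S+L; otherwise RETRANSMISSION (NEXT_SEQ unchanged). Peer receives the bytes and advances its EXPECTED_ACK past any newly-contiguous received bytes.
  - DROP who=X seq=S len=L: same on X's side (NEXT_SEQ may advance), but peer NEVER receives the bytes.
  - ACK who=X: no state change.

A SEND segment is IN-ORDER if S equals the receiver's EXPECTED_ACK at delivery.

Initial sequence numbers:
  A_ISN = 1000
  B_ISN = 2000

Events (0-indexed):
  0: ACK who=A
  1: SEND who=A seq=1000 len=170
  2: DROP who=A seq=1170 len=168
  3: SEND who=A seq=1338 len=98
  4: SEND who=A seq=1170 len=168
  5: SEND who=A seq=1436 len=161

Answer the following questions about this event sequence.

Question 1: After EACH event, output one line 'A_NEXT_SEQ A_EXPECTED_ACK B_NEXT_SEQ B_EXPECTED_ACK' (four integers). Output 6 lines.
1000 2000 2000 1000
1170 2000 2000 1170
1338 2000 2000 1170
1436 2000 2000 1170
1436 2000 2000 1436
1597 2000 2000 1597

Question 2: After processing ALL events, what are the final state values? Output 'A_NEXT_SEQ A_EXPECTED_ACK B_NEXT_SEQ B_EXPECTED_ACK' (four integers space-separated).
Answer: 1597 2000 2000 1597

Derivation:
After event 0: A_seq=1000 A_ack=2000 B_seq=2000 B_ack=1000
After event 1: A_seq=1170 A_ack=2000 B_seq=2000 B_ack=1170
After event 2: A_seq=1338 A_ack=2000 B_seq=2000 B_ack=1170
After event 3: A_seq=1436 A_ack=2000 B_seq=2000 B_ack=1170
After event 4: A_seq=1436 A_ack=2000 B_seq=2000 B_ack=1436
After event 5: A_seq=1597 A_ack=2000 B_seq=2000 B_ack=1597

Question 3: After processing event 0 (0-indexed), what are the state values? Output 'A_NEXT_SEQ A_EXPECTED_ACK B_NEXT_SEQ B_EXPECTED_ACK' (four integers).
After event 0: A_seq=1000 A_ack=2000 B_seq=2000 B_ack=1000

1000 2000 2000 1000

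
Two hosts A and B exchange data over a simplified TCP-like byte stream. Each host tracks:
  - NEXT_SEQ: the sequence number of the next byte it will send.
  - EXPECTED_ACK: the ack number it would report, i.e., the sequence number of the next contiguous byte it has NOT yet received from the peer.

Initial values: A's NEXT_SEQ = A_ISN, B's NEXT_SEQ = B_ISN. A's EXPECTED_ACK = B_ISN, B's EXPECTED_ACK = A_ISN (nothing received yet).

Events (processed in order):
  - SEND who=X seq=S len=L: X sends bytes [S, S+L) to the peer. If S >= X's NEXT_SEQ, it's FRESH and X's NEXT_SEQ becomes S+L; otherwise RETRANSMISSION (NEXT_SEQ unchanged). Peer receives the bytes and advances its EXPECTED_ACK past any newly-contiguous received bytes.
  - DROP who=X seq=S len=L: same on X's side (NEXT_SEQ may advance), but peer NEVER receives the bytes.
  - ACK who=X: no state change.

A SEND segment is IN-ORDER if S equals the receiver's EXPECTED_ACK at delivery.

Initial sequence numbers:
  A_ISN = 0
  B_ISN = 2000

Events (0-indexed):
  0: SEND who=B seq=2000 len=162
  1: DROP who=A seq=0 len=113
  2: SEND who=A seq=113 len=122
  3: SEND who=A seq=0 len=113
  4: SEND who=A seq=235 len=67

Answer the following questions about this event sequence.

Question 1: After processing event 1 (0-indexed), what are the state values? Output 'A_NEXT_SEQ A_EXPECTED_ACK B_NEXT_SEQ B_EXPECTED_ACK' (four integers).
After event 0: A_seq=0 A_ack=2162 B_seq=2162 B_ack=0
After event 1: A_seq=113 A_ack=2162 B_seq=2162 B_ack=0

113 2162 2162 0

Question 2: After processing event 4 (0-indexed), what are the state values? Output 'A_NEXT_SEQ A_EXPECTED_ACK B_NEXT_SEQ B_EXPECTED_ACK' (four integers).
After event 0: A_seq=0 A_ack=2162 B_seq=2162 B_ack=0
After event 1: A_seq=113 A_ack=2162 B_seq=2162 B_ack=0
After event 2: A_seq=235 A_ack=2162 B_seq=2162 B_ack=0
After event 3: A_seq=235 A_ack=2162 B_seq=2162 B_ack=235
After event 4: A_seq=302 A_ack=2162 B_seq=2162 B_ack=302

302 2162 2162 302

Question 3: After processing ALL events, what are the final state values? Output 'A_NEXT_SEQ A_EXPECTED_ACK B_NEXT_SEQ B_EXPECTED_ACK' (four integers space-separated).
Answer: 302 2162 2162 302

Derivation:
After event 0: A_seq=0 A_ack=2162 B_seq=2162 B_ack=0
After event 1: A_seq=113 A_ack=2162 B_seq=2162 B_ack=0
After event 2: A_seq=235 A_ack=2162 B_seq=2162 B_ack=0
After event 3: A_seq=235 A_ack=2162 B_seq=2162 B_ack=235
After event 4: A_seq=302 A_ack=2162 B_seq=2162 B_ack=302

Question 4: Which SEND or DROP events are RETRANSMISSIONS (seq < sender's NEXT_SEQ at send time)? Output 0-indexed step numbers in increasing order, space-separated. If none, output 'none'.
Answer: 3

Derivation:
Step 0: SEND seq=2000 -> fresh
Step 1: DROP seq=0 -> fresh
Step 2: SEND seq=113 -> fresh
Step 3: SEND seq=0 -> retransmit
Step 4: SEND seq=235 -> fresh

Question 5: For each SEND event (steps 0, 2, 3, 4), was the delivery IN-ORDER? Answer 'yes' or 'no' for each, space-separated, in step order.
Step 0: SEND seq=2000 -> in-order
Step 2: SEND seq=113 -> out-of-order
Step 3: SEND seq=0 -> in-order
Step 4: SEND seq=235 -> in-order

Answer: yes no yes yes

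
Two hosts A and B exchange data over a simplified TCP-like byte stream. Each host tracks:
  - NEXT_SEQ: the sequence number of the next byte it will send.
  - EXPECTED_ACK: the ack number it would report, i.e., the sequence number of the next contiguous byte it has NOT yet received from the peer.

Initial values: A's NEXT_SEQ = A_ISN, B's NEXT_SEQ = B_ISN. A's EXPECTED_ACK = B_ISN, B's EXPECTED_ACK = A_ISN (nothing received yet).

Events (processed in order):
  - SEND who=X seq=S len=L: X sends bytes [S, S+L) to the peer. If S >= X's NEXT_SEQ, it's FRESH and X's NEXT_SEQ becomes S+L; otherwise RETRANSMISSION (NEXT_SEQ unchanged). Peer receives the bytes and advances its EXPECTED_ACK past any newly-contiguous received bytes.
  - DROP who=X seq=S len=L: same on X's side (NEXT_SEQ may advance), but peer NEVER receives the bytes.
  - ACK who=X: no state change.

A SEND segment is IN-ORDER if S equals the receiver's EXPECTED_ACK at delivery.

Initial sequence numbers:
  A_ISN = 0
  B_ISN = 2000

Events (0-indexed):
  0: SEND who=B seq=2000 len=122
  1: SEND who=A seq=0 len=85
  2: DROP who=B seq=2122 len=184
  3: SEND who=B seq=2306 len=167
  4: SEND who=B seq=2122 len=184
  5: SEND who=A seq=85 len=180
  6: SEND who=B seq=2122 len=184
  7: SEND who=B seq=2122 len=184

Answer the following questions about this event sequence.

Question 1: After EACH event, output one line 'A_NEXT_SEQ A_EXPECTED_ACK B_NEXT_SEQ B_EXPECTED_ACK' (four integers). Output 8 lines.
0 2122 2122 0
85 2122 2122 85
85 2122 2306 85
85 2122 2473 85
85 2473 2473 85
265 2473 2473 265
265 2473 2473 265
265 2473 2473 265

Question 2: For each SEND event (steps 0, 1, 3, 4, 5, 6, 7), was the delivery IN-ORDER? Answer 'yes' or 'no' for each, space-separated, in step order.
Step 0: SEND seq=2000 -> in-order
Step 1: SEND seq=0 -> in-order
Step 3: SEND seq=2306 -> out-of-order
Step 4: SEND seq=2122 -> in-order
Step 5: SEND seq=85 -> in-order
Step 6: SEND seq=2122 -> out-of-order
Step 7: SEND seq=2122 -> out-of-order

Answer: yes yes no yes yes no no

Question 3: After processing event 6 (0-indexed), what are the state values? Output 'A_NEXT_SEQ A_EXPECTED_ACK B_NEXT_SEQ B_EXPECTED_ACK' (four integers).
After event 0: A_seq=0 A_ack=2122 B_seq=2122 B_ack=0
After event 1: A_seq=85 A_ack=2122 B_seq=2122 B_ack=85
After event 2: A_seq=85 A_ack=2122 B_seq=2306 B_ack=85
After event 3: A_seq=85 A_ack=2122 B_seq=2473 B_ack=85
After event 4: A_seq=85 A_ack=2473 B_seq=2473 B_ack=85
After event 5: A_seq=265 A_ack=2473 B_seq=2473 B_ack=265
After event 6: A_seq=265 A_ack=2473 B_seq=2473 B_ack=265

265 2473 2473 265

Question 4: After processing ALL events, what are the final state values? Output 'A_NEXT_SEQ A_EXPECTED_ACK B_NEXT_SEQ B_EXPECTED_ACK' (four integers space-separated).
Answer: 265 2473 2473 265

Derivation:
After event 0: A_seq=0 A_ack=2122 B_seq=2122 B_ack=0
After event 1: A_seq=85 A_ack=2122 B_seq=2122 B_ack=85
After event 2: A_seq=85 A_ack=2122 B_seq=2306 B_ack=85
After event 3: A_seq=85 A_ack=2122 B_seq=2473 B_ack=85
After event 4: A_seq=85 A_ack=2473 B_seq=2473 B_ack=85
After event 5: A_seq=265 A_ack=2473 B_seq=2473 B_ack=265
After event 6: A_seq=265 A_ack=2473 B_seq=2473 B_ack=265
After event 7: A_seq=265 A_ack=2473 B_seq=2473 B_ack=265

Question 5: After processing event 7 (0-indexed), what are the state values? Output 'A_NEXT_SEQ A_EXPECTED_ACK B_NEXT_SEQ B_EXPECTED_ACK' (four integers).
After event 0: A_seq=0 A_ack=2122 B_seq=2122 B_ack=0
After event 1: A_seq=85 A_ack=2122 B_seq=2122 B_ack=85
After event 2: A_seq=85 A_ack=2122 B_seq=2306 B_ack=85
After event 3: A_seq=85 A_ack=2122 B_seq=2473 B_ack=85
After event 4: A_seq=85 A_ack=2473 B_seq=2473 B_ack=85
After event 5: A_seq=265 A_ack=2473 B_seq=2473 B_ack=265
After event 6: A_seq=265 A_ack=2473 B_seq=2473 B_ack=265
After event 7: A_seq=265 A_ack=2473 B_seq=2473 B_ack=265

265 2473 2473 265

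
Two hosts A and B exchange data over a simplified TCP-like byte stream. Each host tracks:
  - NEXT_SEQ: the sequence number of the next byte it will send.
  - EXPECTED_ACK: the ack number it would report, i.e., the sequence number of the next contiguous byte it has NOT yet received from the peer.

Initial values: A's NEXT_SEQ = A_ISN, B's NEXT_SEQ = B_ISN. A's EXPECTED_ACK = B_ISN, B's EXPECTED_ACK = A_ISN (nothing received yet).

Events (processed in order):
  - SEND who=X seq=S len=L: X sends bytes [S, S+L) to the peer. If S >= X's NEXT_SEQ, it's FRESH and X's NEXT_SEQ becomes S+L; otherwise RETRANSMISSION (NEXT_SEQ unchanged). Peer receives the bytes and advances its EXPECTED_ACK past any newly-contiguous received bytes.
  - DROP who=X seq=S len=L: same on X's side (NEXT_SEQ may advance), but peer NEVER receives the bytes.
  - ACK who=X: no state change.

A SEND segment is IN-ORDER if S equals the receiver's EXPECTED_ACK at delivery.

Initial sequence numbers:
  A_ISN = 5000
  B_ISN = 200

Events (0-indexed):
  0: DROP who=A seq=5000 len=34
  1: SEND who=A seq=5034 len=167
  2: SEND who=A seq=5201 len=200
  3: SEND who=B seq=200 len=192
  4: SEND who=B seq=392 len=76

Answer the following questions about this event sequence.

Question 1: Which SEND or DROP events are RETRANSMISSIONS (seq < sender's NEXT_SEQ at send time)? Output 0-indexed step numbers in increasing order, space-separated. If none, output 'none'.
Answer: none

Derivation:
Step 0: DROP seq=5000 -> fresh
Step 1: SEND seq=5034 -> fresh
Step 2: SEND seq=5201 -> fresh
Step 3: SEND seq=200 -> fresh
Step 4: SEND seq=392 -> fresh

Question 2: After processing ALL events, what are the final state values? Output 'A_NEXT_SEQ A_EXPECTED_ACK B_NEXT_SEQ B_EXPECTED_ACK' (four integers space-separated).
Answer: 5401 468 468 5000

Derivation:
After event 0: A_seq=5034 A_ack=200 B_seq=200 B_ack=5000
After event 1: A_seq=5201 A_ack=200 B_seq=200 B_ack=5000
After event 2: A_seq=5401 A_ack=200 B_seq=200 B_ack=5000
After event 3: A_seq=5401 A_ack=392 B_seq=392 B_ack=5000
After event 4: A_seq=5401 A_ack=468 B_seq=468 B_ack=5000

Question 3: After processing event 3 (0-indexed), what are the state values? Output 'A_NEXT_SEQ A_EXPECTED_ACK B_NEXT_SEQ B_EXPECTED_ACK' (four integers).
After event 0: A_seq=5034 A_ack=200 B_seq=200 B_ack=5000
After event 1: A_seq=5201 A_ack=200 B_seq=200 B_ack=5000
After event 2: A_seq=5401 A_ack=200 B_seq=200 B_ack=5000
After event 3: A_seq=5401 A_ack=392 B_seq=392 B_ack=5000

5401 392 392 5000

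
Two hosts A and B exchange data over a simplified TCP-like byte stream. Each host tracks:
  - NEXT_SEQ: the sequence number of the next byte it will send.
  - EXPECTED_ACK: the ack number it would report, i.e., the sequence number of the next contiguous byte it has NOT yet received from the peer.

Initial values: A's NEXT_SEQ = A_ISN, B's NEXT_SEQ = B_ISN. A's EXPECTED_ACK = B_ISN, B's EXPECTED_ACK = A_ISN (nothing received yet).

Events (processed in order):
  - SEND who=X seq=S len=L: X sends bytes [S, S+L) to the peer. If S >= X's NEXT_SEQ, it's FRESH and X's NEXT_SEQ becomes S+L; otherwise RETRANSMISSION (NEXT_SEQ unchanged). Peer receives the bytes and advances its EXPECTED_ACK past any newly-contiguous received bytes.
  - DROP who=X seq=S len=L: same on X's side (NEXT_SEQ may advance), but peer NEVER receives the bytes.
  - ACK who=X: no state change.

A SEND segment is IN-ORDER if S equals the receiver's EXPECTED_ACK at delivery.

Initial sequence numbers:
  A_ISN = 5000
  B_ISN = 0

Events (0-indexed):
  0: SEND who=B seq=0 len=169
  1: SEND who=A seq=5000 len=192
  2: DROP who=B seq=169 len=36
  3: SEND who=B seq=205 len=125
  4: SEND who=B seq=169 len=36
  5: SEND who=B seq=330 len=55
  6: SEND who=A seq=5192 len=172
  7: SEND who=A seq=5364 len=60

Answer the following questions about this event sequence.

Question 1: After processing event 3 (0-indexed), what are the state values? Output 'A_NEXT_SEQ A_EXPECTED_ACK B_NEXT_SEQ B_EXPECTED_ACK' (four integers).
After event 0: A_seq=5000 A_ack=169 B_seq=169 B_ack=5000
After event 1: A_seq=5192 A_ack=169 B_seq=169 B_ack=5192
After event 2: A_seq=5192 A_ack=169 B_seq=205 B_ack=5192
After event 3: A_seq=5192 A_ack=169 B_seq=330 B_ack=5192

5192 169 330 5192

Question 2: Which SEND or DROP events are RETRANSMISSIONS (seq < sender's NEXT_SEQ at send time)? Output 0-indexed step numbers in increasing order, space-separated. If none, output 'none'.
Answer: 4

Derivation:
Step 0: SEND seq=0 -> fresh
Step 1: SEND seq=5000 -> fresh
Step 2: DROP seq=169 -> fresh
Step 3: SEND seq=205 -> fresh
Step 4: SEND seq=169 -> retransmit
Step 5: SEND seq=330 -> fresh
Step 6: SEND seq=5192 -> fresh
Step 7: SEND seq=5364 -> fresh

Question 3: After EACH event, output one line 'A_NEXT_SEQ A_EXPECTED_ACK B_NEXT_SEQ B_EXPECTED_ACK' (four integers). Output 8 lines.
5000 169 169 5000
5192 169 169 5192
5192 169 205 5192
5192 169 330 5192
5192 330 330 5192
5192 385 385 5192
5364 385 385 5364
5424 385 385 5424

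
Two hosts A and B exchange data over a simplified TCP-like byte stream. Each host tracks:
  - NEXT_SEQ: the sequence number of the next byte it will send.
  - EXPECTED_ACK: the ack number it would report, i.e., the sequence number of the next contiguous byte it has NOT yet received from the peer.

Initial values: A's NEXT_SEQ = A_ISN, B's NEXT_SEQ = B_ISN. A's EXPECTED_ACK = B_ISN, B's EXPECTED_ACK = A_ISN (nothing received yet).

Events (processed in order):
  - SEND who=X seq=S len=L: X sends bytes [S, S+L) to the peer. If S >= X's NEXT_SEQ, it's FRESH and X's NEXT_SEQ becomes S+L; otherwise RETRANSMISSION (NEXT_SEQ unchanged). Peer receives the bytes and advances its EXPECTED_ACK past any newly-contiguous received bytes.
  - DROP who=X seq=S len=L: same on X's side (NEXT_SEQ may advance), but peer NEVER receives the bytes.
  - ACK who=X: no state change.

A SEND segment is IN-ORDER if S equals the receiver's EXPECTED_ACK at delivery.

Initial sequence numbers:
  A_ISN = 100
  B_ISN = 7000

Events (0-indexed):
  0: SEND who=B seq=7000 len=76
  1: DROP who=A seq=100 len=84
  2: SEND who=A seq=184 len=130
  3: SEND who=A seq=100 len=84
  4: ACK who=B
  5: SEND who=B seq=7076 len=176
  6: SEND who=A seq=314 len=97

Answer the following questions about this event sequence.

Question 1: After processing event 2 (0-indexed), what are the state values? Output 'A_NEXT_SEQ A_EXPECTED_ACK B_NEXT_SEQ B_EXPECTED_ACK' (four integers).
After event 0: A_seq=100 A_ack=7076 B_seq=7076 B_ack=100
After event 1: A_seq=184 A_ack=7076 B_seq=7076 B_ack=100
After event 2: A_seq=314 A_ack=7076 B_seq=7076 B_ack=100

314 7076 7076 100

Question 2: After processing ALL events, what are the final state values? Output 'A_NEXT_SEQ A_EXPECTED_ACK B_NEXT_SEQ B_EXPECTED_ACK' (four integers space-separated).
After event 0: A_seq=100 A_ack=7076 B_seq=7076 B_ack=100
After event 1: A_seq=184 A_ack=7076 B_seq=7076 B_ack=100
After event 2: A_seq=314 A_ack=7076 B_seq=7076 B_ack=100
After event 3: A_seq=314 A_ack=7076 B_seq=7076 B_ack=314
After event 4: A_seq=314 A_ack=7076 B_seq=7076 B_ack=314
After event 5: A_seq=314 A_ack=7252 B_seq=7252 B_ack=314
After event 6: A_seq=411 A_ack=7252 B_seq=7252 B_ack=411

Answer: 411 7252 7252 411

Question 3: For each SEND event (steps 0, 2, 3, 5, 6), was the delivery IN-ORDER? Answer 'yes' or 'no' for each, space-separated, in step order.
Answer: yes no yes yes yes

Derivation:
Step 0: SEND seq=7000 -> in-order
Step 2: SEND seq=184 -> out-of-order
Step 3: SEND seq=100 -> in-order
Step 5: SEND seq=7076 -> in-order
Step 6: SEND seq=314 -> in-order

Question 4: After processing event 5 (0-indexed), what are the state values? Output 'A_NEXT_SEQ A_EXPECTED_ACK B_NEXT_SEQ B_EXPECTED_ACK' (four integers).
After event 0: A_seq=100 A_ack=7076 B_seq=7076 B_ack=100
After event 1: A_seq=184 A_ack=7076 B_seq=7076 B_ack=100
After event 2: A_seq=314 A_ack=7076 B_seq=7076 B_ack=100
After event 3: A_seq=314 A_ack=7076 B_seq=7076 B_ack=314
After event 4: A_seq=314 A_ack=7076 B_seq=7076 B_ack=314
After event 5: A_seq=314 A_ack=7252 B_seq=7252 B_ack=314

314 7252 7252 314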